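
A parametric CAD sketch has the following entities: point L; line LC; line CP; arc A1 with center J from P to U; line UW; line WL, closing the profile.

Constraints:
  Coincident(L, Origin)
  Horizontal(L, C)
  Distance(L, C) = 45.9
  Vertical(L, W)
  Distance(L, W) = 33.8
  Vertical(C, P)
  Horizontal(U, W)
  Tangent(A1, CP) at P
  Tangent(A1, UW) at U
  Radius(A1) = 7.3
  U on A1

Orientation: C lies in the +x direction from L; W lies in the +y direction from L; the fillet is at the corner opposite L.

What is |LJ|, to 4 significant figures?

46.82

L is at the origin; LC is horizontal with |LC| = 45.9 and C on the +x side, so C = (45.90, 0.000). L and W share the same x with |LW| = 33.8 and W on the +y side, so W = (0.000, 33.80). The virtual corner opposite L is at (45.90, 33.80). The tangent condition forces JP to be normal to CP and since A1 is tangent to UW there, JU ⟂ UW, with radius 7.3, so the center J sits 7.3 in from both sides at J = (38.60, 26.50). Then |LJ| = |J − L| = 46.82.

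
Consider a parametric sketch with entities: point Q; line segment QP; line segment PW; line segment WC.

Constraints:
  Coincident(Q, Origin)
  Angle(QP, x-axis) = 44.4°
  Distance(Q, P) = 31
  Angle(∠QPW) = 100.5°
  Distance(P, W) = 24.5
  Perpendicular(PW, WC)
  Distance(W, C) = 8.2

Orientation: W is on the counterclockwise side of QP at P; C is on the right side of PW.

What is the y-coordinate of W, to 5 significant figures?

42.025

Q is at the origin; QP runs at 44.4° with length 31.0, so P = 31.0·(cos 44.4°, sin 44.4°) = (22.149, 21.690). ∠QPW = 100.5°, so PW runs at 44.4° + (180° − 100.5°) = 123.90° from the x-axis; with |PW| = 24.5, W = P + 24.5·(cos 123.90°, sin 123.90°) = (8.4839, 42.025). So W.y = 42.025.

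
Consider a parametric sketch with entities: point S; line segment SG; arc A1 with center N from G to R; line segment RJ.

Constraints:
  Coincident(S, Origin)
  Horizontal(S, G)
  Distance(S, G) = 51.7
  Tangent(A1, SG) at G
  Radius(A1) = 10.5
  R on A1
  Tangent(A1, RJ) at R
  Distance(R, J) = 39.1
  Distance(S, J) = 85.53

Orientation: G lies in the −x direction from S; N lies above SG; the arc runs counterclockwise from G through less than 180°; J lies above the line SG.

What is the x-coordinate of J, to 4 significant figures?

-72.64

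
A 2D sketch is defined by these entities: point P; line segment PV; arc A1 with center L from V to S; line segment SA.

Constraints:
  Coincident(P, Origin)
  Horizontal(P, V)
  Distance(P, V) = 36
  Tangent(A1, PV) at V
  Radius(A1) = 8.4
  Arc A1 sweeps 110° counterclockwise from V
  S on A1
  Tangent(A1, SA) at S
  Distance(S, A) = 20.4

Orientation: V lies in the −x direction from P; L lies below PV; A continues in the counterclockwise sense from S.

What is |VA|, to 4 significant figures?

30.46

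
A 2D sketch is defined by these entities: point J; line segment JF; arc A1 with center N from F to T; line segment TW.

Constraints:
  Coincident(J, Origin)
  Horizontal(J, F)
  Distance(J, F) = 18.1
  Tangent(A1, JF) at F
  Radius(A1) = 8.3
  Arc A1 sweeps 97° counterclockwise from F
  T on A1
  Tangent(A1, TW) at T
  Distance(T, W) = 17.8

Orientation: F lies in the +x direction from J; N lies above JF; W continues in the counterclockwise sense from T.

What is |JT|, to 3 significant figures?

27.9

J is at the origin; J and F share the same y with |JF| = 18.1 and F on the +x side, so F = (18.1, 0.00). A1 meets JF tangentially, so NF is at right angles to JF, so N = F + (0, 8.3) = (18.1, 8.30). On A1, F sits at bearing -90° from N; a 97° counterclockwise sweep puts T at bearing 7°, so T = N + 8.3·(cos 7°, sin 7°) = (26.3, 9.31). Then |JT| = |T − J| = 27.9.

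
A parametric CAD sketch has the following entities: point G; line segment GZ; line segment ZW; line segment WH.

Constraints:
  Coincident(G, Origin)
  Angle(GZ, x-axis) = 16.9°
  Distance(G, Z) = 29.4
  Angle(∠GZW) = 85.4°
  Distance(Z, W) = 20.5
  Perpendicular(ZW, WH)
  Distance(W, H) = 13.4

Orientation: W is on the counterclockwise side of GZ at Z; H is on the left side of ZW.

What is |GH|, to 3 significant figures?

24.1

∠GZW = 85.4°, so ZW runs at 16.9° + (180° − 85.4°) = 112° from the x-axis; with |ZW| = 20.5, W = Z + 20.5·(cos 112°, sin 112°) = (20.6, 27.6). ZW is perpendicular to WH; with |WH| = 13.4 on the left of ZW, H = W + 13.4·(-0.930, -0.367) = (8.15, 22.7). Then |GH| = |H − G| = 24.1.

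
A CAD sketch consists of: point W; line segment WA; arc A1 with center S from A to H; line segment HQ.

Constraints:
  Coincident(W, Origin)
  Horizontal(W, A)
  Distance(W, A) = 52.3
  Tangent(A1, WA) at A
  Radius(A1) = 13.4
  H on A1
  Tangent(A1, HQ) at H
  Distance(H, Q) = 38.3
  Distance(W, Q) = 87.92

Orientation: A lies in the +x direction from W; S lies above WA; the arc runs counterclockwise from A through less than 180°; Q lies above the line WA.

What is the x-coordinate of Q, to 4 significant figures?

73.77

W is at the origin; W and A share the same y with |WA| = 52.3 and A on the +x side, so A = (52.30, 0.000). A1 meets WA tangentially, so SA is at right angles to WA, so S = A + (0, 13.4) = (52.30, 13.40). Since SH ⟂ HQ (tangency), |SQ| = √(13.4² + 38.3²) = 40.58 regardless of where H sits on A1. So Q lies on both circle(W, 87.92) and circle(S, 40.58); the above-WA intersection is Q = (73.77, 47.83). H is the foot of the tangent from Q: H = (65.37, 10.46).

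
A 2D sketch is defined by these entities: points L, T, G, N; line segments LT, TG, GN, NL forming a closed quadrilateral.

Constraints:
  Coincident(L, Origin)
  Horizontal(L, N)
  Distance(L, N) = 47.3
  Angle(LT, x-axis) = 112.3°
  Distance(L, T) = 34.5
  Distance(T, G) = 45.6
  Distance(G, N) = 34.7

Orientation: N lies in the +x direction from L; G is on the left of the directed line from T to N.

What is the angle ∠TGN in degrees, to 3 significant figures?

116°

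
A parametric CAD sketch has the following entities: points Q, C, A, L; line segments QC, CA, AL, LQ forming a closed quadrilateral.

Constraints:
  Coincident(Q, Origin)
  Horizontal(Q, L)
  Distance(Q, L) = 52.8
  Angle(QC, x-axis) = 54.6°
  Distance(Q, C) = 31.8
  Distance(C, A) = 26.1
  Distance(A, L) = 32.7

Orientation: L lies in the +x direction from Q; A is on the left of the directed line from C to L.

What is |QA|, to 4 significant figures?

54.04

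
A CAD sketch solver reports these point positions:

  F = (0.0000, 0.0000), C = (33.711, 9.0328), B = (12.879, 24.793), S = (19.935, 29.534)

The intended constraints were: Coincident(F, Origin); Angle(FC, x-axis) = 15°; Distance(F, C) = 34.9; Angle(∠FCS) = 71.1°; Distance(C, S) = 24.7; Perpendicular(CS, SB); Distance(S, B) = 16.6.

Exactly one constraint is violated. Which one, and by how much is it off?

Distance(S, B) = 16.6 — off by 8.10.

F = (0.00, 0.00) ✓; FC at 15.00° ✓; |FC| = 34.90 ✓; ∠FCS = 71.10° ✓; |CS| = 24.70 ✓; ∠(CS, SB) = 90.00° ✓; |SB| = 8.501 ✗.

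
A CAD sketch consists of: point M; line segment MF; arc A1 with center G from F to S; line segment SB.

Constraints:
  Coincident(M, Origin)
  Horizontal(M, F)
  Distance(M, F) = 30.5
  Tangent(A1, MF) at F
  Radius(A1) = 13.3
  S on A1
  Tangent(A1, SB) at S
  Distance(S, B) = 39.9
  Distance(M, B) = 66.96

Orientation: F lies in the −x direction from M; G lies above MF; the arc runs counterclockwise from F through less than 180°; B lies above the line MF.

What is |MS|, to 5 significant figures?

27.522

M is at the origin; M and F share the same y with |MF| = 30.5 and F on the −x side, so F = (-30.500, 0.0000). The tangent condition forces GF to be normal to MF, so G = F + (0, 13.3) = (-30.500, 13.300). Since GS ⟂ SB (tangency), |GB| = √(13.3² + 39.9²) = 42.058 regardless of where S sits on A1. So B lies on both circle(M, 66.96) and circle(G, 42.058); the above-MF intersection is B = (-38.882, 54.515). S is the foot of the tangent from B: S = (-18.974, 19.936).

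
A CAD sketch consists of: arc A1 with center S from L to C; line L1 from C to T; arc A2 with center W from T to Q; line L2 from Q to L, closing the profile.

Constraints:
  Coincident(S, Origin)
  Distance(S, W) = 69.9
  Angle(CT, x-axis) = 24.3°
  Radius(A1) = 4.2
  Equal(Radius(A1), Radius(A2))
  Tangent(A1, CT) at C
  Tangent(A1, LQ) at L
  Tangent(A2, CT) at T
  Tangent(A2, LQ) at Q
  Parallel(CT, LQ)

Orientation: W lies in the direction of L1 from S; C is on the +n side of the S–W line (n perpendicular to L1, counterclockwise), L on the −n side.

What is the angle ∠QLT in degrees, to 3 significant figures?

6.85°

The slot axis is L1's direction at 24.3°, so u = (cos 24.3°, sin 24.3°) = (0.911, 0.412) and n = (−sin 24.3°, cos 24.3°) = (-0.412, 0.911). S is at the origin and W lies 69.9 along u from S, so W = 69.9·u = (63.7, 28.8). Tangency of A1 to both parallel lines with radius 4.2 puts C and L at S ± 4.2·n: C = (-1.73, 3.83), L = (1.73, -3.83). Equal radii place T and Q the same way about W: T = W + 4.2·n = (62.0, 32.6), Q = W − 4.2·n = (65.4, 24.9). Then cos ∠QLT = LQ·LT / (|LQ||LT|), giving 6.85°.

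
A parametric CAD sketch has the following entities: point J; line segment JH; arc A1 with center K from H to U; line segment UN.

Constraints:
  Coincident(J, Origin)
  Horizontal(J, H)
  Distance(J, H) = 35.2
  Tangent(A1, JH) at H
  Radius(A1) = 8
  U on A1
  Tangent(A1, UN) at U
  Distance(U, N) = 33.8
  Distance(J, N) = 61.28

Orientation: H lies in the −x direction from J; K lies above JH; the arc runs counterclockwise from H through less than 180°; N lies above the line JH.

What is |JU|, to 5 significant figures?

30.747

J is at the origin; JH is horizontal with |JH| = 35.2 and H on the −x side, so H = (-35.200, 0.0000). Tangency of A1 to JH means the radius KH is perpendicular to JH, so K = H + (0, 8) = (-35.200, 8.0000). Since KU ⟂ UN (tangency), |KN| = √(8.0² + 33.8²) = 34.734 regardless of where U sits on A1. So N lies on both circle(J, 61.28) and circle(K, 34.734); the above-JH intersection is N = (-45.346, 41.219). U is the foot of the tangent from N: U = (-28.293, 12.036).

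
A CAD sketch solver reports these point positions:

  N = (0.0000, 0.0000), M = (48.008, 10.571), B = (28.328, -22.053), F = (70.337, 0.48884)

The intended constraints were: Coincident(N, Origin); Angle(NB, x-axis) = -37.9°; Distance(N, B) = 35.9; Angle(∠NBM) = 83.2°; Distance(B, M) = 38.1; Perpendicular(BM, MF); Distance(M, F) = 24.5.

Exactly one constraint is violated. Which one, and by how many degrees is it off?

Perpendicular(BM, MF) — off by 6.80°.

N = (0.00, 0.00) ✓; NB at -37.90° ✓; |NB| = 35.90 ✓; ∠NBM = 83.20° ✓; |BM| = 38.10 ✓; ∠(BM, MF) = 83.20° ✗; |MF| = 24.50 ✓.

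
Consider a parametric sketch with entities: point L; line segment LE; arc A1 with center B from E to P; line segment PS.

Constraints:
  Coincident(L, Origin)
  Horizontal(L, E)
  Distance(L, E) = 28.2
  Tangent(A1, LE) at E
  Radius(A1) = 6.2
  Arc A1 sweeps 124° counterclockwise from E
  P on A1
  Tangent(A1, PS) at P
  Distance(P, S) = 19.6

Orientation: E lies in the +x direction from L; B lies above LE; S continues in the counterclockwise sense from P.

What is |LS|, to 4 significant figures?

34.24

On A1, E sits at bearing -90° from B; a 124° counterclockwise sweep puts P at bearing 34°, so P = B + 6.2·(cos 34°, sin 34°) = (33.34, 9.667). A1 meets PS tangentially, so BP is at right angles to PS, so PS runs along (−sin 34°, cos 34°); with |PS| = 19.6, S = (22.38, 25.92). Then |LS| = |S − L| = 34.24.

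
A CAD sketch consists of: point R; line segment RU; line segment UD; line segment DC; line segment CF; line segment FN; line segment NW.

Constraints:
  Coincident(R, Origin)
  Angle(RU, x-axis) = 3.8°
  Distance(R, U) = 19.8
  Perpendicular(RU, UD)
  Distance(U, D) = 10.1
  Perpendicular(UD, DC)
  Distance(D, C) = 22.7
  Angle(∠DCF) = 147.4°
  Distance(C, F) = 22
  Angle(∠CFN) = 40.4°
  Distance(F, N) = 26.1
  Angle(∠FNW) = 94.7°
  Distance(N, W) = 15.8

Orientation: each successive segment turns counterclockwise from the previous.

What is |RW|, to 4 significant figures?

12.81

R is at the origin; RU runs at 3.8° with length 19.8, so U = (19.76, 1.312). RU ⟂ UD, so UD runs at 93.80°; with |UD| = 10.1, D = (19.09, 11.39). The perpendicularity gives DC at right angles to UD, so DC runs at -176.2°; with |DC| = 22.7, C = (-3.563, 9.886). ∠DCF = 147.4° gives CF at -143.6° from the x-axis; with |CF| = 22.0, F = (-21.27, -3.170). ∠CFN = 40.4° gives FN at -4.000° from the x-axis; with |FN| = 26.1, N = (4.766, -4.990). ∠FNW = 94.7° gives NW at 81.30° from the x-axis; with |NW| = 15.8, W = (7.156, 10.63). Then |RW| = |W − R| = 12.81.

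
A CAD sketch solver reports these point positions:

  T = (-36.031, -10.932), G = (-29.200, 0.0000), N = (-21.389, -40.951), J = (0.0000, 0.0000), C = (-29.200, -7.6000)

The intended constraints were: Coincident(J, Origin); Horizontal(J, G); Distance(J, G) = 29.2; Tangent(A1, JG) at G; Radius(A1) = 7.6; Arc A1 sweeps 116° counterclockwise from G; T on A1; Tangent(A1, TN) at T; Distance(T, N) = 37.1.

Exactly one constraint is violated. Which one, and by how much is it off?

Distance(T, N) = 37.1 — off by 3.70.

J = (0.00, 0.00) ✓; J.y = 0.00, G.y = 0.00 ✓; |JG| = 29.20 ✓; ∠(CG, GJ) = 90.00° ✓; |CG| = 7.600 ✓; bearing(C→T) − bearing(C→G) = 116.0° ✓; |CT| = 7.600 ✓; ∠(CT, TN) = 90.00° ✓; |TN| = 33.40 ✗.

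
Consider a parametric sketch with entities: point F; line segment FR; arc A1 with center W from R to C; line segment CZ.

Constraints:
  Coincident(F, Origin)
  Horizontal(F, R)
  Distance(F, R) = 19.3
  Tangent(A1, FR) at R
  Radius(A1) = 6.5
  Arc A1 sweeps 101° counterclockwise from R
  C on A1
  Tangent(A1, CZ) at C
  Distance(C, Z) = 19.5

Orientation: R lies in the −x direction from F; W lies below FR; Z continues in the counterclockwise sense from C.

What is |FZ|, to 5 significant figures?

34.711

F is at the origin; F and R share the same y with |FR| = 19.3 and R on the −x side, so R = (-19.300, 0.0000). A1 meets FR tangentially, so WR is at right angles to FR, so W = R + (0, -6.5) = (-19.300, -6.5000). On A1, R sits at bearing 90° from W; a 101° counterclockwise sweep puts C at bearing 191°, so C = W + 6.5·(cos 191°, sin 191°) = (-25.681, -7.7403). Tangency of A1 to CZ means the radius WC is perpendicular to CZ, so CZ runs along (−sin 191°, cos 191°); with |CZ| = 19.5, Z = (-21.960, -26.882). Then |FZ| = |Z − F| = 34.711.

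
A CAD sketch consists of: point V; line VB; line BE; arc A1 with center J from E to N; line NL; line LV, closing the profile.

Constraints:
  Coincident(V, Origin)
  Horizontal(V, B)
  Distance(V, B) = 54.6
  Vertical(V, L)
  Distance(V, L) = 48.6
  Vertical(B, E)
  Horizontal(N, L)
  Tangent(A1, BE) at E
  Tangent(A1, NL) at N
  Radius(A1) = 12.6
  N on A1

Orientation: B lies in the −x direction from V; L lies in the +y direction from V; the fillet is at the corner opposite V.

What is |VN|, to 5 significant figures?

64.234

V is at the origin; V and B share the same y with |VB| = 54.6 and B on the −x side, so B = (-54.600, 0.0000). VL is vertical with |VL| = 48.6 and L on the +y side, so L = (0.0000, 48.600). The virtual corner opposite V is at (-54.600, 48.600). Tangency of A1 to BE means the radius JE is perpendicular to BE and since A1 is tangent to NL there, JN ⟂ NL, with radius 12.6, so the center J sits 12.6 in from both sides at J = (-42.000, 36.000). That places the tangent points at E = (-54.600, 36.000) on BE and N = (-42.000, 48.600) on NL. Then |VN| = |N − V| = 64.234.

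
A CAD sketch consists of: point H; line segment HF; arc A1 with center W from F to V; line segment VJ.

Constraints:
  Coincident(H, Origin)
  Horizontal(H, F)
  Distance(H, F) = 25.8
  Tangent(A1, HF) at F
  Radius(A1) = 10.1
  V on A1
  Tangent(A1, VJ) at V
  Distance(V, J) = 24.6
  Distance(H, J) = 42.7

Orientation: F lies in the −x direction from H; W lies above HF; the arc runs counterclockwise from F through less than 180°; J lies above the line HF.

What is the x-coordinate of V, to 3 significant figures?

-16.0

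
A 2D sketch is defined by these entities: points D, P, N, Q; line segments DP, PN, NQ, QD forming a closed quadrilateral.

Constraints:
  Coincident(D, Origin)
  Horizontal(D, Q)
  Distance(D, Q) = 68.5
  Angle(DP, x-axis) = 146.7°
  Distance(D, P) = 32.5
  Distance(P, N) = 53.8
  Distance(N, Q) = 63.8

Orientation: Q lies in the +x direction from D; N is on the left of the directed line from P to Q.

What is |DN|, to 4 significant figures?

47.13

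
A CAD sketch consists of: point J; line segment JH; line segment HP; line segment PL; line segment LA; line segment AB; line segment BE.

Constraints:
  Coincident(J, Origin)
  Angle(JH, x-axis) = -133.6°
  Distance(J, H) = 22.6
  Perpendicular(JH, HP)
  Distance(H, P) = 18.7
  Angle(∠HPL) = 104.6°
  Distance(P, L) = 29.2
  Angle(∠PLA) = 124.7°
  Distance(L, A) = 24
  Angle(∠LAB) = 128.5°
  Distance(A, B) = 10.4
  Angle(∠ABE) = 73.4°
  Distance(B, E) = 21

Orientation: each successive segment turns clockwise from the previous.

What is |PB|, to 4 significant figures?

49.70

∠PLA = 124.7° gives LA at 5.700° from the x-axis; with |LA| = 24.0, A = (8.910, 24.45). ∠LAB = 128.5° gives AB at -45.80° from the x-axis; with |AB| = 10.4, B = (16.16, 17.00). Then |PB| = |B − P| = 49.70.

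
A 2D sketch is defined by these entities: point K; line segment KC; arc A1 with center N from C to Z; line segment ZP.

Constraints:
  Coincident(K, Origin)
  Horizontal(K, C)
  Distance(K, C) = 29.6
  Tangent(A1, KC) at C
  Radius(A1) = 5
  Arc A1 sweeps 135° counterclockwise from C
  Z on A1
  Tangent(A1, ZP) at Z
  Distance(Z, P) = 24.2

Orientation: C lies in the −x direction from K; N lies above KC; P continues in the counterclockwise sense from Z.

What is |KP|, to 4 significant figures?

50.22

K is at the origin; K and C share the same y with |KC| = 29.6 and C on the −x side, so C = (-29.60, 0.000). A1 meets KC tangentially, so NC is at right angles to KC, so N = C + (0, 5) = (-29.60, 5.000). On A1, C sits at bearing -90° from N; a 135° counterclockwise sweep puts Z at bearing 45°, so Z = N + 5.0·(cos 45°, sin 45°) = (-26.06, 8.536). A1 meets ZP tangentially, so NZ is at right angles to ZP, so ZP runs along (−sin 45°, cos 45°); with |ZP| = 24.2, P = (-43.18, 25.65). Then |KP| = |P − K| = 50.22.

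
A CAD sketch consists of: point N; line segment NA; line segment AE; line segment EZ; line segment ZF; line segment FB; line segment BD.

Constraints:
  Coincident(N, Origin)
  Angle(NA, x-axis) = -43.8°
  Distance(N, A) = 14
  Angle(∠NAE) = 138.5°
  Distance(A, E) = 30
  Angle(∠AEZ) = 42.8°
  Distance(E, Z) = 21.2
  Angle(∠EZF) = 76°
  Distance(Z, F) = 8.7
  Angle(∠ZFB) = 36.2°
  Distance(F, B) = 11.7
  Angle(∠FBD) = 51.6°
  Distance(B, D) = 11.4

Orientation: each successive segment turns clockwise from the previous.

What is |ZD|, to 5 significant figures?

4.4918

∠ZFB = 36.2° gives FB at -110.30° from the x-axis; with |FB| = 11.7, B = (0.12818, -31.438). ∠FBD = 51.6° gives BD at 121.30° from the x-axis; with |BD| = 11.4, D = (-5.7943, -21.697). Then |ZD| = |D − Z| = 4.4918.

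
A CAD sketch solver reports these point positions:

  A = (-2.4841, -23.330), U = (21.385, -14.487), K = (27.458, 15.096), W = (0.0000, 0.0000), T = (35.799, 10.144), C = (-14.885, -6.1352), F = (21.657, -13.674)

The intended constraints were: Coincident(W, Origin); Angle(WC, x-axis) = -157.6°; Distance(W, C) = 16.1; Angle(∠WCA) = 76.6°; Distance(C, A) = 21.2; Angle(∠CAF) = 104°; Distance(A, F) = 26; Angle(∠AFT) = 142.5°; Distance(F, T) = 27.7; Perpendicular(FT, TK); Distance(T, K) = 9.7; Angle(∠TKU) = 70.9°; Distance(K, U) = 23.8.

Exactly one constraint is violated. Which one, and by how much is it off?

Distance(K, U) = 23.8 — off by 6.40.

W = (0.00, 0.00) ✓; WC at -157.6° ✓; |WC| = 16.10 ✓; ∠WCA = 76.60° ✓; |CA| = 21.20 ✓; ∠CAF = 104.0° ✓; |AF| = 26.00 ✓; ∠AFT = 142.5° ✓; |FT| = 27.70 ✓; ∠(FT, TK) = 90.00° ✓; |TK| = 9.700 ✓; ∠TKU = 70.90° ✓; |KU| = 30.20 ✗.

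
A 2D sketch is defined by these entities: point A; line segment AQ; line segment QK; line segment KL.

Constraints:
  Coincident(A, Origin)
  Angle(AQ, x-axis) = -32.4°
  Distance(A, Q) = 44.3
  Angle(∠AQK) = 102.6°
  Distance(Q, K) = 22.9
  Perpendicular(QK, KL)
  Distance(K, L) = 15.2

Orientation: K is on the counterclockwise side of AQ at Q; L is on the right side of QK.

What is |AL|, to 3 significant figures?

66.9

A is at the origin; AQ runs at -32.4° with length 44.3, so Q = 44.3·(cos -32.4°, sin -32.4°) = (37.4, -23.7). ∠AQK = 102.6°, so QK runs at -32.4° + (180° − 102.6°) = 45.0° from the x-axis; with |QK| = 22.9, K = Q + 22.9·(cos 45.0°, sin 45.0°) = (53.6, -7.54). The perpendicularity gives KL at right angles to QK; with |KL| = 15.2 on the right of QK, L = K + 15.2·(0.707, -0.707) = (64.3, -18.3). Then |AL| = |L − A| = 66.9.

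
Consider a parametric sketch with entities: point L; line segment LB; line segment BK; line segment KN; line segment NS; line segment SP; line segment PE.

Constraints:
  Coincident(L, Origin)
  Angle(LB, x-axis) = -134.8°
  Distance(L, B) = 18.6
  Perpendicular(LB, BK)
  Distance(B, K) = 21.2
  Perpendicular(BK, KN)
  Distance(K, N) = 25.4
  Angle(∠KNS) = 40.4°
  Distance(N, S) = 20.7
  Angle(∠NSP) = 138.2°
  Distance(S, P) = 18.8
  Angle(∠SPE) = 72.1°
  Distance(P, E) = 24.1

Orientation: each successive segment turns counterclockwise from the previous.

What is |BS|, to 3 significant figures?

12.4

L is at the origin; LB runs at -134.8° with length 18.6, so B = (-13.1, -13.2). LB is perpendicular to BK, so BK runs at -44.8°; with |BK| = 21.2, K = (1.94, -28.1). BK is perpendicular to KN, so KN runs at 45.2°; with |KN| = 25.4, N = (19.8, -10.1). ∠KNS = 40.4° gives NS at -175° from the x-axis; with |NS| = 20.7, S = (-0.793, -11.8). Then |BS| = |S − B| = 12.4.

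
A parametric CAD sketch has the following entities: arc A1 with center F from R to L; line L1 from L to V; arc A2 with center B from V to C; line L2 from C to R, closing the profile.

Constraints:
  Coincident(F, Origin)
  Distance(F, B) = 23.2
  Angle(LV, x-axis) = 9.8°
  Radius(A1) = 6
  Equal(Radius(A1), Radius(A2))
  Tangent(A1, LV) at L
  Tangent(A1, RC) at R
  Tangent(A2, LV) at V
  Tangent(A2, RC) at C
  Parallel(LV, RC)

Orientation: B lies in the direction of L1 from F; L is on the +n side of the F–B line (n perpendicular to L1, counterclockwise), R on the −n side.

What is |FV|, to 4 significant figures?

23.96

The slot axis is L1's direction at 9.8°, so u = (cos 9.8°, sin 9.8°) = (0.9854, 0.1702) and n = (−sin 9.8°, cos 9.8°) = (-0.1702, 0.9854). F is at the origin and B lies 23.2 along u from F, so B = 23.2·u = (22.86, 3.949). Tangency of A1 to both parallel lines with radius 6.0 puts L and R at F ± 6.0·n: L = (-1.021, 5.912), R = (1.021, -5.912). Equal radii place V and C the same way about B: V = B + 6.0·n = (21.84, 9.861), C = B − 6.0·n = (23.88, -1.964). Then |FV| = |V − F| = 23.96.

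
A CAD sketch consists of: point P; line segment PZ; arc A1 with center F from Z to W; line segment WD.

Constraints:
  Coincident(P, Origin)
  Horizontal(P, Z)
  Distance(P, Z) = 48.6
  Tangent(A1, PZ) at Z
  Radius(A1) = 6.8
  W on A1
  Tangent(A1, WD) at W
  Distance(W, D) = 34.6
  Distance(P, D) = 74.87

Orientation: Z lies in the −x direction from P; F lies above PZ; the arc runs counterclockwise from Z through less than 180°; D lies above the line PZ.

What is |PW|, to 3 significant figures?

44.6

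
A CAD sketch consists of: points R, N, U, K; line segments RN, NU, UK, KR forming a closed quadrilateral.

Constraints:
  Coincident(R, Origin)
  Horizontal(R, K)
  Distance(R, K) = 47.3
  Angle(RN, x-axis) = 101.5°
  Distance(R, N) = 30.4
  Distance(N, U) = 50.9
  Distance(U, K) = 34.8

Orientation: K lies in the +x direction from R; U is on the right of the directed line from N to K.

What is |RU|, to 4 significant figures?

22.81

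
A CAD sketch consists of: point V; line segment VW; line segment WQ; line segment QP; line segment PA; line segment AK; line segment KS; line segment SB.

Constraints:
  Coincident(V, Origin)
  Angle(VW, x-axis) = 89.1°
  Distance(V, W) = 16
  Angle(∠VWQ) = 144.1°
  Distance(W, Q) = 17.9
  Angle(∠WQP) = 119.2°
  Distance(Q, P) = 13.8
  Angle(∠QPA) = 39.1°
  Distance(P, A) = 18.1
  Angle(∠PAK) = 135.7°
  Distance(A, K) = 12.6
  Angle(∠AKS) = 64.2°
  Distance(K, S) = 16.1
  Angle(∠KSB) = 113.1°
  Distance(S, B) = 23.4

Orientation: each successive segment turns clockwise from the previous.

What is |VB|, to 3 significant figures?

40.8

∠AKS = 64.2° gives KS at 51.4° from the x-axis; with |KS| = 16.1, S = (6.98, 34.4). ∠KSB = 113.1° gives SB at -15.5° from the x-axis; with |SB| = 23.4, B = (29.5, 28.2). Then |VB| = |B − V| = 40.8.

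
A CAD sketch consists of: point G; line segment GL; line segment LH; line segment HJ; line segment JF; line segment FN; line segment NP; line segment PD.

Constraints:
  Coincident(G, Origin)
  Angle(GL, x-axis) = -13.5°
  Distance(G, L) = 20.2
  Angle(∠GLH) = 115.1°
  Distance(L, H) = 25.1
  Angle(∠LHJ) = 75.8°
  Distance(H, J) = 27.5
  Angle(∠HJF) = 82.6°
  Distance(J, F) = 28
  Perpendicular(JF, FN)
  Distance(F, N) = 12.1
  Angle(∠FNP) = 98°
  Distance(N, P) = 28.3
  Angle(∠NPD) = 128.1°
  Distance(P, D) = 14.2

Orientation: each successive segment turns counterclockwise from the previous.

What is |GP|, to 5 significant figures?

33.494

G is at the origin; GL runs at -13.5° with length 20.2, so L = (19.642, -4.7156). ∠GLH = 115.1° gives LH at 51.400° from the x-axis; with |LH| = 25.1, H = (35.301, 14.901). ∠LHJ = 75.8° gives HJ at 155.60° from the x-axis; with |HJ| = 27.5, J = (10.257, 26.261). ∠HJF = 82.6° gives JF at -107.00° from the x-axis; with |JF| = 28.0, F = (2.0710, -0.51559). The perpendicularity gives FN at right angles to JF, so FN runs at -17.000°; with |FN| = 12.1, N = (13.642, -4.0533). ∠FNP = 98.0° gives NP at 65.000° from the x-axis; with |NP| = 28.3, P = (25.602, 21.595). Then |GP| = |P − G| = 33.494.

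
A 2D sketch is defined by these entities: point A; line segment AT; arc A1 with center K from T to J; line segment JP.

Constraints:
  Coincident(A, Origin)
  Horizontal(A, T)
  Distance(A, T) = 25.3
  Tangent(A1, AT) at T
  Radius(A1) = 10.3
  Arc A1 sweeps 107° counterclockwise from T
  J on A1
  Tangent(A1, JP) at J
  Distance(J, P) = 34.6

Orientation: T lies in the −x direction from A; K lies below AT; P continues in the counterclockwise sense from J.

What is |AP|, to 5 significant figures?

52.722

A is at the origin; AT is horizontal with |AT| = 25.3 and T on the −x side, so T = (-25.300, 0.0000). A1 meets AT tangentially, so KT is at right angles to AT, so K = T + (0, -10.3) = (-25.300, -10.300). On A1, T sits at bearing 90° from K; a 107° counterclockwise sweep puts J at bearing 197°, so J = K + 10.3·(cos 197°, sin 197°) = (-35.150, -13.311). Tangency of A1 to JP means the radius KJ is perpendicular to JP, so JP runs along (−sin 197°, cos 197°); with |JP| = 34.6, P = (-25.034, -46.400). Then |AP| = |P − A| = 52.722.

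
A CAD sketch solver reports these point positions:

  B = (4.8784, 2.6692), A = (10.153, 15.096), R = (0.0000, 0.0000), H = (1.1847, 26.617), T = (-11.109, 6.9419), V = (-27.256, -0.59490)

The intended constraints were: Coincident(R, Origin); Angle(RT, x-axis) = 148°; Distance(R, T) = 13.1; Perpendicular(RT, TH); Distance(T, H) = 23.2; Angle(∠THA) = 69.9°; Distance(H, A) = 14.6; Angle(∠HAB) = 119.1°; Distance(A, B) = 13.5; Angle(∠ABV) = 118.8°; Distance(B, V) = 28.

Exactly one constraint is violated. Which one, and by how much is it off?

Distance(B, V) = 28 — off by 4.30.

R = (0.00, 0.00) ✓; RT at 148.0° ✓; |RT| = 13.10 ✓; ∠(RT, TH) = 90.00° ✓; |TH| = 23.20 ✓; ∠THA = 69.90° ✓; |HA| = 14.60 ✓; ∠HAB = 119.1° ✓; |AB| = 13.50 ✓; ∠ABV = 118.8° ✓; |BV| = 32.30 ✗.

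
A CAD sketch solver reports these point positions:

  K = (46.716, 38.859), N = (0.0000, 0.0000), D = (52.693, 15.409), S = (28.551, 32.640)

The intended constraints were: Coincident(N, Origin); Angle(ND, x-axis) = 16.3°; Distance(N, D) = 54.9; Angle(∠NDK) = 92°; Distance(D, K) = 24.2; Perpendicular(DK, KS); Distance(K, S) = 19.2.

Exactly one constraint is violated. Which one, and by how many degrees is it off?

Perpendicular(DK, KS) — off by 4.60°.

N = (0.00, 0.00) ✓; ND at 16.30° ✓; |ND| = 54.90 ✓; ∠NDK = 92.00° ✓; |DK| = 24.20 ✓; ∠(DK, KS) = 94.60° ✗; |KS| = 19.20 ✓.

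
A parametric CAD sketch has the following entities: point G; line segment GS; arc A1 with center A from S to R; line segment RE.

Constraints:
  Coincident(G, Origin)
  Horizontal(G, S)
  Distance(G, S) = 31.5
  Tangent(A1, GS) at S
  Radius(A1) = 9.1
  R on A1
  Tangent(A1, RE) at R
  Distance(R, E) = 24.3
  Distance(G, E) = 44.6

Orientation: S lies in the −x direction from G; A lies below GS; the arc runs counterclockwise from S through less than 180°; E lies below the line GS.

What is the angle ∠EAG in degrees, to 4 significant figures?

98.14°

G is at the origin; GS is horizontal with |GS| = 31.5 and S on the −x side, so S = (-31.50, 0.000). The tangent condition forces AS to be normal to GS, so A = S + (0, -9.1) = (-31.50, -9.100). Since AR ⟂ RE (tangency), |AE| = √(9.1² + 24.3²) = 25.95 regardless of where R sits on A1. So E lies on both circle(G, 44.6) and circle(A, 25.95); the below-GS intersection is E = (-27.90, -34.80). R is the foot of the tangent from E: R = (-39.50, -13.44).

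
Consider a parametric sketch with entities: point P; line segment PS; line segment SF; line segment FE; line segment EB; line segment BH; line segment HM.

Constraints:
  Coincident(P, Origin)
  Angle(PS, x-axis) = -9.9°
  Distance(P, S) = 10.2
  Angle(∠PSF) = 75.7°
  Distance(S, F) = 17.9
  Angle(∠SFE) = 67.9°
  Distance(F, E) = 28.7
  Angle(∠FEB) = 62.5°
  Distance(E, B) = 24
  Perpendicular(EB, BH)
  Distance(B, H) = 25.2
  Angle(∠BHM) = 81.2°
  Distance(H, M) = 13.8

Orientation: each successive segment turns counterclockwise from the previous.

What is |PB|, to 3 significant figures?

11.1

P is at the origin; PS runs at -9.9° with length 10.2, so S = (10.0, -1.75). ∠PSF = 75.7° gives SF at 94.4° from the x-axis; with |SF| = 17.9, F = (8.67, 16.1). ∠SFE = 67.9° gives FE at -154° from the x-axis; with |FE| = 28.7, E = (-17.0, 3.29). ∠FEB = 62.5° gives EB at -36.0° from the x-axis; with |EB| = 24.0, B = (2.41, -10.8). Then |PB| = |B − P| = 11.1.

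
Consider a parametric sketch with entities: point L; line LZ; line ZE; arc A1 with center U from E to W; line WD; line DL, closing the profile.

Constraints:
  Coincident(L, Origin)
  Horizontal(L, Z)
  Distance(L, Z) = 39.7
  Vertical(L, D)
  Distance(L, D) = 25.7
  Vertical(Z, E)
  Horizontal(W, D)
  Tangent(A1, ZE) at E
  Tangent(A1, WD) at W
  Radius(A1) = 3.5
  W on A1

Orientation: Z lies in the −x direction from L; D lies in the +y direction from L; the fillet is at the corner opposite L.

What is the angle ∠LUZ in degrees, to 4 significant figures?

67.44°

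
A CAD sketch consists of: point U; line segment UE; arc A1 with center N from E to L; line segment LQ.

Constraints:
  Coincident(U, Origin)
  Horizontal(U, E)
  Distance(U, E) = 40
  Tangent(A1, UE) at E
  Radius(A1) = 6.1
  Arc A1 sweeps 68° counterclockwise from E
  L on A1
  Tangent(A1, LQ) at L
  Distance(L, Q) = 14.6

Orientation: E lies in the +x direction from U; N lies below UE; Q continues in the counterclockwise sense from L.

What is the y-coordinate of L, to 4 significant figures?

-3.815

U is at the origin; U and E share the same y with |UE| = 40.0 and E on the +x side, so E = (40.00, 0.000). The tangent condition forces NE to be normal to UE, so N = E + (0, -6.1) = (40.00, -6.100). On A1, E sits at bearing 90° from N; a 68° counterclockwise sweep puts L at bearing 158°, so L = N + 6.1·(cos 158°, sin 158°) = (34.34, -3.815). So L.y = -3.815.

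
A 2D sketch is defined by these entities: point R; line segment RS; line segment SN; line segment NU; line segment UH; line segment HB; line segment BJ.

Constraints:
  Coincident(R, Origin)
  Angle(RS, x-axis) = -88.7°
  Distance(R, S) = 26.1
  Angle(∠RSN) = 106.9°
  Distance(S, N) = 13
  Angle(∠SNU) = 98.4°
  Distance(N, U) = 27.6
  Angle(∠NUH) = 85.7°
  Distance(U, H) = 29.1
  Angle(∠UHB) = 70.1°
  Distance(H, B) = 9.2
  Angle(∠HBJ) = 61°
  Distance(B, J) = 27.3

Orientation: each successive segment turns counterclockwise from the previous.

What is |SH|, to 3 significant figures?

31.7

R is at the origin; RS runs at -88.7° with length 26.1, so S = (0.592, -26.1). ∠RSN = 106.9° gives SN at -15.6° from the x-axis; with |SN| = 13.0, N = (13.1, -29.6). ∠SNU = 98.4° gives NU at 66.0° from the x-axis; with |NU| = 27.6, U = (24.3, -4.38). ∠NUH = 85.7° gives UH at 160° from the x-axis; with |UH| = 29.1, H = (-3.06, 5.43). Then |SH| = |H − S| = 31.7.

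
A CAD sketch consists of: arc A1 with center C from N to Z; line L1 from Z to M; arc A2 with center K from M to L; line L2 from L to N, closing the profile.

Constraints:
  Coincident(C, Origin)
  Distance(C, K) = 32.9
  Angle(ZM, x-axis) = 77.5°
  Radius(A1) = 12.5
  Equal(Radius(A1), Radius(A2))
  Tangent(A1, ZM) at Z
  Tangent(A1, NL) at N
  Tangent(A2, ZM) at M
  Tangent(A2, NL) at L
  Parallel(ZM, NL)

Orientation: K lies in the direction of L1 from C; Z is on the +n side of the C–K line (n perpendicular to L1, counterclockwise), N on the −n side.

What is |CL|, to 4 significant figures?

35.19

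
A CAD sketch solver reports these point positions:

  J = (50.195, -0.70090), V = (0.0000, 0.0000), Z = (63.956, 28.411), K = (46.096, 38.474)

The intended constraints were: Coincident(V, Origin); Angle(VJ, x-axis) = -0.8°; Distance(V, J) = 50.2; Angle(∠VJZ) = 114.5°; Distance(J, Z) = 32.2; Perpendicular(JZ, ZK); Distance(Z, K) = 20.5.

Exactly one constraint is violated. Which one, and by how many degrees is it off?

Perpendicular(JZ, ZK) — off by 4.10°.

V = (0.00, 0.00) ✓; VJ at -0.8000° ✓; |VJ| = 50.20 ✓; ∠VJZ = 114.5° ✓; |JZ| = 32.20 ✓; ∠(JZ, ZK) = 85.90° ✗; |ZK| = 20.50 ✓.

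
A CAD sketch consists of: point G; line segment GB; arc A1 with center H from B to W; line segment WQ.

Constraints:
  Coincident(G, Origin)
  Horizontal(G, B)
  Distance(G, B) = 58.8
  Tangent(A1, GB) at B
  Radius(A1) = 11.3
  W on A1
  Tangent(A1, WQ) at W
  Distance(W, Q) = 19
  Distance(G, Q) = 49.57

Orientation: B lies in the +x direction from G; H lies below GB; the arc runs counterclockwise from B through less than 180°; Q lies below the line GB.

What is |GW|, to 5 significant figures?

48.677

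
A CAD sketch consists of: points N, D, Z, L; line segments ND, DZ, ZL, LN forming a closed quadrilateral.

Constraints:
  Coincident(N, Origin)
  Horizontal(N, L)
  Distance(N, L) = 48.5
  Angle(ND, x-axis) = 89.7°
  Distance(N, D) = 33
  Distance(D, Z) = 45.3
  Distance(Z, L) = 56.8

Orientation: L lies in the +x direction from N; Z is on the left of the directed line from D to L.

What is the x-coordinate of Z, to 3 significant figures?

39.2

Checks: |DZ| = 45.30 ✓; |ZL| = 56.80 ✓.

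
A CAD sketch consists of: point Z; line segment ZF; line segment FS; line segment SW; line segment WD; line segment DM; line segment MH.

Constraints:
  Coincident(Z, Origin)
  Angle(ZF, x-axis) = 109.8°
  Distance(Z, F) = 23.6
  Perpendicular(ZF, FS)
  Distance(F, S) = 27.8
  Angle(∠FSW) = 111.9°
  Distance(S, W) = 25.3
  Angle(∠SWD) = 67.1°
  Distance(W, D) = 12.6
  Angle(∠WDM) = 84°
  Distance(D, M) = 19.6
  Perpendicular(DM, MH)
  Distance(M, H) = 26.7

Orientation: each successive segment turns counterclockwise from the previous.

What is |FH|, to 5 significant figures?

53.991

∠WDM = 84.0° gives DM at 116.80° from the x-axis; with |DM| = 19.6, M = (-32.136, 9.4739). The perpendicularity gives MH at right angles to DM, so MH runs at -153.20°; with |MH| = 26.7, H = (-55.968, -2.5645). Then |FH| = |H − F| = 53.991.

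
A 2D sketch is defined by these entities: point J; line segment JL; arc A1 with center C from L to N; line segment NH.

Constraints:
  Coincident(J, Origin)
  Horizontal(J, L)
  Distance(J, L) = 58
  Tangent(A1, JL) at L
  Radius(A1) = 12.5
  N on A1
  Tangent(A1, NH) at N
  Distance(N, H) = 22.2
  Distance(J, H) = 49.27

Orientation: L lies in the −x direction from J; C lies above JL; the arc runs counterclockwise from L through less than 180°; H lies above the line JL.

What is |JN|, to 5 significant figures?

46.913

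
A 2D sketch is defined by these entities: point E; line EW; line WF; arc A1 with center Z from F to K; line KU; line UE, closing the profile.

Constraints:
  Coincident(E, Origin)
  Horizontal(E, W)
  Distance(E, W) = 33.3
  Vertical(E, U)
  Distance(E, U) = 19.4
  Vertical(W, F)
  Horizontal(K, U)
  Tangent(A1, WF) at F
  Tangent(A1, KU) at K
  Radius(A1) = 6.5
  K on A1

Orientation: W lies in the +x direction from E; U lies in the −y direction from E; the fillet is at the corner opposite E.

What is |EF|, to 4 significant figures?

35.71

E is at the origin; E and W share the same y with |EW| = 33.3 and W on the +x side, so W = (33.30, 0.000). EU is vertical with |EU| = 19.4 and U on the −y side, so U = (0.000, -19.40). The virtual corner opposite E is at (33.30, -19.40). A1 meets WF tangentially, so ZF is at right angles to WF and tangency of A1 to KU means the radius ZK is perpendicular to KU, with radius 6.5, so the center Z sits 6.5 in from both sides at Z = (26.80, -12.90). That places the tangent points at F = (33.30, -12.90) on WF and K = (26.80, -19.40) on KU. Then |EF| = |F − E| = 35.71.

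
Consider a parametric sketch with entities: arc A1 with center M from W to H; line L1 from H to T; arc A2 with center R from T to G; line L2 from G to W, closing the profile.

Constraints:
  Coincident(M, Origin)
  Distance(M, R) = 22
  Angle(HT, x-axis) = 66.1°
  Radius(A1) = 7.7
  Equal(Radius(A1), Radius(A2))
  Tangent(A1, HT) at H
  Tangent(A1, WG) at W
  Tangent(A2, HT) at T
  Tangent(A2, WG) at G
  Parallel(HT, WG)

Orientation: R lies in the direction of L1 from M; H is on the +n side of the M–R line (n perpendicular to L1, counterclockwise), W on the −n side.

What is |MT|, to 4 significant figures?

23.31

The slot axis is L1's direction at 66.1°, so u = (cos 66.1°, sin 66.1°) = (0.4051, 0.9143) and n = (−sin 66.1°, cos 66.1°) = (-0.9143, 0.4051). M is at the origin and R lies 22.0 along u from M, so R = 22.0·u = (8.913, 20.11). Tangency of A1 to both parallel lines with radius 7.7 puts H and W at M ± 7.7·n: H = (-7.040, 3.120), W = (7.040, -3.120). Equal radii place T and G the same way about R: T = R + 7.7·n = (1.873, 23.23), G = R − 7.7·n = (15.95, 16.99). Then |MT| = |T − M| = 23.31.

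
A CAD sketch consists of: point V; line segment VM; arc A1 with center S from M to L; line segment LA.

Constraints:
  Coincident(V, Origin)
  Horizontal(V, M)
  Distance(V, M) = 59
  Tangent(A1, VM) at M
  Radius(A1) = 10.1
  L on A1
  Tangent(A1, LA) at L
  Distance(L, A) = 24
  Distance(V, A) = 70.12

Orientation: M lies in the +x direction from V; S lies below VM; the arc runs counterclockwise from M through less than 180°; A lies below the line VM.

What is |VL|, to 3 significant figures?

51.9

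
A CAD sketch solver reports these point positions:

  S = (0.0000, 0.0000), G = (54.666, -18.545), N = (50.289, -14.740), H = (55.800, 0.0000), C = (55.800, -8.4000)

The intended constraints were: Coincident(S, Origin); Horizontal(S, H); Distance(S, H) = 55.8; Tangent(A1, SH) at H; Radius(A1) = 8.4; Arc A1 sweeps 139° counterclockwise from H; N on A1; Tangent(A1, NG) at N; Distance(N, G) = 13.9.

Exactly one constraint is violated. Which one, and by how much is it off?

Distance(N, G) = 13.9 — off by 8.10.

S = (0.00, 0.00) ✓; S.y = 0.00, H.y = 0.00 ✓; |SH| = 55.80 ✓; ∠(CH, HS) = 90.00° ✓; |CH| = 8.400 ✓; bearing(C→N) − bearing(C→H) = 139.0° ✓; |CN| = 8.400 ✓; ∠(CN, NG) = 90.00° ✓; |NG| = 5.800 ✗.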